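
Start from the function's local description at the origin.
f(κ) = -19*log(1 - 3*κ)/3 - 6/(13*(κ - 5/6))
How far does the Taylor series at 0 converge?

Denominator factor (κ - 5/6): pole of order 1 at 5/6, modulus 5/6.
Branch term (-19/3)*log(1 - κ/(1/3)): its argument vanishes at κ = 1/3, a logarithmic branch point, modulus 1/3.
The radius of convergence is the smallest modulus among the singular points: 1/3.

The radius of convergence is 1/3.


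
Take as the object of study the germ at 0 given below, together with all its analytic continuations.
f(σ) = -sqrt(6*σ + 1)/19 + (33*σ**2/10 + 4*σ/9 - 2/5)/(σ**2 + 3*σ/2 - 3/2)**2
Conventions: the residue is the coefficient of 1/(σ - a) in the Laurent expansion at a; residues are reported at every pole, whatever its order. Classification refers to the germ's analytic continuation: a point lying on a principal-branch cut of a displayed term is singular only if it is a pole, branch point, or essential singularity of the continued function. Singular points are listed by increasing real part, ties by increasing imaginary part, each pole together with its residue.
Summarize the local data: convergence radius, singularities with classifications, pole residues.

Radius of convergence at 0: 1/6.
At -3/4 - (1/4)*sqrt(33): a pole of order 2; residue -(124/1485)*sqrt(33).
At -1/6: an algebraic (square-root) branch point.
At -3/4 + (1/4)*sqrt(33): a pole of order 2; residue (124/1485)*sqrt(33).


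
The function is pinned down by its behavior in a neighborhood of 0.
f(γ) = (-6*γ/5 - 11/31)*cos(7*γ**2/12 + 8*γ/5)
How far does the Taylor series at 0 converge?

The radius of convergence is infinite.

The factor cos(7*γ**2/12 + 8*γ/5) is entire and contributes no finite singular point.
The polynomial part has no poles.
No finite singular points: the Taylor series at 0 converges everywhere.


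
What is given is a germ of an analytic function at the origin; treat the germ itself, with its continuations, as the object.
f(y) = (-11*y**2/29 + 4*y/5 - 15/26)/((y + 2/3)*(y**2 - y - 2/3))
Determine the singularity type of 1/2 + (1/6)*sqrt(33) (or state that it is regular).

The denominator factor y**2 - y - 2/3 vanishes at 1/2 + (1/6)*sqrt(33) and appears to the power 1; the numerator there equals -3503/5655 + (61/870)*sqrt(33), nonzero, and no other factor vanishes.
Hence a pole whose order is the multiplicity, 1.

The point is a pole of order 1.


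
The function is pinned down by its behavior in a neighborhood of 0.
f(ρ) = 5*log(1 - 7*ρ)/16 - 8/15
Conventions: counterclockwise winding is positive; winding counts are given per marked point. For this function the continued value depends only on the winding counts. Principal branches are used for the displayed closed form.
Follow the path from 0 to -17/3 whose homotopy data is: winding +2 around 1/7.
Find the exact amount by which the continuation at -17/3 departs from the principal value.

Continued minus principal equals (5/4)*pi*i.

The rational part is single-valued and drops out of the difference; each branch term changes only by its own monodromy.
(5/16)*log(1 - ρ/(1/7)): each positive loop around 1/7 adds 2*pi*i to the log, so winding +2 contributes (5/16)*(2)*2*pi*i = (5/4)*pi*i.
Summing the contributions at ρ = -17/3 gives (5/4)*pi*i.


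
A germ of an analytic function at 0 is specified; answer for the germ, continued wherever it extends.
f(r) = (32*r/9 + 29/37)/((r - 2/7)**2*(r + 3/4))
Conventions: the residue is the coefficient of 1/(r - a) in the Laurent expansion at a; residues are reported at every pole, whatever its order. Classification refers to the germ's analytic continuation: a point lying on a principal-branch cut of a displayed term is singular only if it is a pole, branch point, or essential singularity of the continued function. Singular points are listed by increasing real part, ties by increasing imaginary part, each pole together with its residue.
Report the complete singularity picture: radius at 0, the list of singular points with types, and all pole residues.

Radius of convergence at 0: 2/7.
At -3/4: a pole of order 1; residue -163856/93351.
At 2/7: a pole of order 2; residue 163856/93351.

Denominator factor (r + 3/4): pole of order 1 at -3/4, modulus 3/4.
Denominator factor (r - 2/7)^2: pole of order 2 at 2/7, modulus 2/7.
The radius of convergence is the smallest modulus among the singular points: 2/7.
At the order-1 pole -3/4 set g(r) = (r - (-3/4))*f(r) = (32*r/9 + 29/37)/(r - 2/7)**2.
Simple pole: residue = g(a) at a = -3/4, which is -163856/93351.
At the order-2 pole 2/7 set g(r) = (r - (2/7))^2*f(r) = (32*r/9 + 29/37)/(r + 3/4).
Order-2 pole: residue = g'(a); g'(2/7) = 163856/93351, so the residue is 163856/93351.
List the singular points by increasing real part (a conjugate pair: the negative imaginary part first).


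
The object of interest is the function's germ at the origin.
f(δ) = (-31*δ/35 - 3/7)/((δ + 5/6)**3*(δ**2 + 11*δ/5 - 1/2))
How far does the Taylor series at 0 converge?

The radius of convergence is -11/10 + (3/10)*sqrt(19).

Denominator factor (δ + 5/6)^3: pole of order 3 at -5/6, modulus 5/6.
Denominator factor (δ**2 + 11*δ/5 - 1/2): discriminant 171/25, real irrational roots -11/10 + (3/10)*sqrt(19) and -11/10 - (3/10)*sqrt(19); poles of order 1, moduli -11/10 + (3/10)*sqrt(19) and 11/10 + (3/10)*sqrt(19).
The radius of convergence is the smallest modulus among the singular points: -11/10 + (3/10)*sqrt(19).


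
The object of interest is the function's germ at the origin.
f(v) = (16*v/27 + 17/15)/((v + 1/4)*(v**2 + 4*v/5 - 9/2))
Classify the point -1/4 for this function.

The point is a pole of order 1.

The denominator factor v + 1/4 vanishes at -1/4 and appears to the power 1; the numerator there equals 133/135, nonzero, and no other factor vanishes.
Hence a pole whose order is the multiplicity, 1.


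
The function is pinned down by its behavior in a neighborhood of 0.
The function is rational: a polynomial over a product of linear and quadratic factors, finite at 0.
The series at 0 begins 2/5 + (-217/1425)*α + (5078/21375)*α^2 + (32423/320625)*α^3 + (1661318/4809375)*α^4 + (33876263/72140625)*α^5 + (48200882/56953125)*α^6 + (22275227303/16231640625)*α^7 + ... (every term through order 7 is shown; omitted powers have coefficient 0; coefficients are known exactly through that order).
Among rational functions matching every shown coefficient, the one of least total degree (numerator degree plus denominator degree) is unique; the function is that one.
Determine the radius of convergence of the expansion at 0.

The radius of convergence is 3/5.

No rational of total degree below 3 reproduces all 8 coefficients; solving the [1/2] Pade equations on them gives f(α) = (11*α/19 - 2/5)/((α - 3/5)*(α + 5/3)), whose expansion matches every shown term.
Denominator factor (α + 5/3): pole of order 1 at -5/3, modulus 5/3.
Denominator factor (α - 3/5): pole of order 1 at 3/5, modulus 3/5.
The radius of convergence is the smallest modulus among the singular points: 3/5.


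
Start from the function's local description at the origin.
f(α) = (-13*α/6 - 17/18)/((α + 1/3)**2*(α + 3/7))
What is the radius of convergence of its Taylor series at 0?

The radius of convergence is 1/3.

Denominator factor (α + 3/7): pole of order 1 at -3/7, modulus 3/7.
Denominator factor (α + 1/3)^2: pole of order 2 at -1/3, modulus 1/3.
The radius of convergence is the smallest modulus among the singular points: 1/3.


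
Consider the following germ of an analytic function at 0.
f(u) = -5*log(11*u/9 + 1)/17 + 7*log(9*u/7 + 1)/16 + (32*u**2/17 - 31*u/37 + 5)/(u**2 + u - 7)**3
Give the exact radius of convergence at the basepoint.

Denominator factor (u**2 + u - 7)^3: discriminant 29, real irrational roots -1/2 + (1/2)*sqrt(29) and -1/2 - (1/2)*sqrt(29); poles of order 3, moduli -1/2 + (1/2)*sqrt(29) and 1/2 + (1/2)*sqrt(29).
Branch term (7/16)*log(1 - u/(-7/9)): its argument vanishes at u = -7/9, a logarithmic branch point, modulus 7/9.
Branch term (-5/17)*log(1 - u/(-9/11)): its argument vanishes at u = -9/11, a logarithmic branch point, modulus 9/11.
The radius of convergence is the smallest modulus among the singular points: 7/9.

The radius of convergence is 7/9.


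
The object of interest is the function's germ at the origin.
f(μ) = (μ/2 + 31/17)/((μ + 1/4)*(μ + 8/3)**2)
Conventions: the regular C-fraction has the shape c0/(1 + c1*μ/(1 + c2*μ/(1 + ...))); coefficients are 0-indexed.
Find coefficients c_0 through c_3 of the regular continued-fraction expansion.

The regular C-fraction coefficients are [279/272, 555/124, -39227/91760, 47339759/116111920].

Taylor coefficients (expand at 0): a_0 = 279/272, a_1 = -4995/1088, a_2 = 323541/17408, a_3 = -1295865/17408.
c0 = a_0 = 279/272. Peel one level at a time: if S = 1 + c*μ/S' with S'(0) = 1, then c is the μ-coefficient of S and S' = c*μ/(S - 1).
S_1 = c0/f = 1 + (555/124)*μ + (117681/61504)*μ^2 + ...; c1 = 555/124.
S_2 = c1*μ/(S_1 - 1) = 1 + (-39227/91760)*μ + (1527089/8761600)*μ^2 + ...; c2 = -39227/91760.
S_3 = c2*μ/(S_2 - 1) = 1 + (47339759/116111920)*μ + ...; c3 = 47339759/116111920.


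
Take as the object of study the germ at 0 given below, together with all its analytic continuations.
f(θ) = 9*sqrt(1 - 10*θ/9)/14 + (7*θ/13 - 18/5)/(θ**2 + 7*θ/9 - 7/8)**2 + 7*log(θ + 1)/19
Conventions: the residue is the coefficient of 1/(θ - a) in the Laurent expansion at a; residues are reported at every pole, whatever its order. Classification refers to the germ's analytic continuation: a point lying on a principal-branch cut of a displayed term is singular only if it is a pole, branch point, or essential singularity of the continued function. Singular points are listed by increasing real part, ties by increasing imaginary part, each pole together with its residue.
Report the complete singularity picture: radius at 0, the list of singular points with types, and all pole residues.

Radius of convergence at 0: -7/18 + (1/36)*sqrt(1330).
At -7/18 - (1/36)*sqrt(1330): a pole of order 2; residue -(722034/28744625)*sqrt(1330).
At -1: a logarithmic branch point.
At -7/18 + (1/36)*sqrt(1330): a pole of order 2; residue (722034/28744625)*sqrt(1330).
At 9/10: an algebraic (square-root) branch point.


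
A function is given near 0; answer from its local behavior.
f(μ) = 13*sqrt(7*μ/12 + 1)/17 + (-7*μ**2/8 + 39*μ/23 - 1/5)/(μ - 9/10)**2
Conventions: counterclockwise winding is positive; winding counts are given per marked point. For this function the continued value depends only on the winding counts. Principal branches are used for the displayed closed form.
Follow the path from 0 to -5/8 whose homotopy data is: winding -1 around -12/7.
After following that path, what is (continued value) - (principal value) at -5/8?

The rational part is single-valued and drops out of the difference; each branch term changes only by its own monodromy.
(13/17)*sqrt(1 - μ/(-12/7)): winding -1 is odd, the square root flips sign, contributing -2*(13/17)*sqrt(1 - (-5/8)/(-12/7)) = -2*(13/17)*sqrt(61/96) = -(13/204)*sqrt(366).
Summing the contributions at μ = -5/8 gives -(13/204)*sqrt(366).

Continued minus principal equals -(13/204)*sqrt(366).


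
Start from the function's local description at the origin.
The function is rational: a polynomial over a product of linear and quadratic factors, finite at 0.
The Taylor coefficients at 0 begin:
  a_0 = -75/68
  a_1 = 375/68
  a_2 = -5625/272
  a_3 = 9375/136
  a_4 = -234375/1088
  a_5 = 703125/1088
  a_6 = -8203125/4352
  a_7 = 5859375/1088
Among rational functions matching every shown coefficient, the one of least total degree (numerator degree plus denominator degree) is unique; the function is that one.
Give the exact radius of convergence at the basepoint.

The radius of convergence is 2/5.

No rational of total degree below 2 reproduces all 8 coefficients; solving the [0/2] Pade equations on them gives f(w) = -3/(17*(w + 2/5)**2), whose expansion matches every shown term.
Denominator factor (w + 2/5)^2: pole of order 2 at -2/5, modulus 2/5.
The radius of convergence is the smallest modulus among the singular points: 2/5.


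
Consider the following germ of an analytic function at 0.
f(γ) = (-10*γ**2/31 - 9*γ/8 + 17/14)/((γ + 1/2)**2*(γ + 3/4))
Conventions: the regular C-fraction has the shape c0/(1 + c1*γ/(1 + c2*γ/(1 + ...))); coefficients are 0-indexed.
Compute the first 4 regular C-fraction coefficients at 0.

The regular C-fraction coefficients are [136/21, 1277/204, -6621853/2691916, 282870566224/262139294711].

Taylor coefficients (expand at 0): a_0 = 136/21, a_1 = -2554/63, a_2 = 902560/5859, a_3 = -8397448/17577.
c0 = a_0 = 136/21. Peel one level at a time: if S = 1 + c*γ/S' with S'(0) = 1, then c is the γ-coefficient of S and S' = c*γ/(S - 1).
S_1 = c0/f = 1 + (1277/204)*γ + (6621853/430032)*γ^2 + ...; c1 = 1277/204.
S_2 = c1*γ/(S_1 - 1) = 1 + (-6621853/2691916)*γ + (4159861268/1567130569)*γ^2 + ...; c2 = -6621853/2691916.
S_3 = c2*γ/(S_2 - 1) = 1 + (282870566224/262139294711)*γ + ...; c3 = 282870566224/262139294711.


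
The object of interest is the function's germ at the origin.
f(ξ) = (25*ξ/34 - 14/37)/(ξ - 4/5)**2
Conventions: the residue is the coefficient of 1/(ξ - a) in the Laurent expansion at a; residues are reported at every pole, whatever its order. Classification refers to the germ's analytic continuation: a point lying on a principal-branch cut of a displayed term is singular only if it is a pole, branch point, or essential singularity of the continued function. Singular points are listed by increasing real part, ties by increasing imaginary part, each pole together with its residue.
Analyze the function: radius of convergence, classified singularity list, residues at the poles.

Denominator factor (ξ - 4/5)^2: pole of order 2 at 4/5, modulus 4/5.
The radius of convergence is the smallest modulus among the singular points: 4/5.
At the order-2 pole 4/5 set g(ξ) = (ξ - (4/5))^2*f(ξ) = 25*ξ/34 - 14/37.
Order-2 pole: residue = g'(a); g'(4/5) = 25/34, so the residue is 25/34.

Radius of convergence at 0: 4/5.
At 4/5: a pole of order 2; residue 25/34.


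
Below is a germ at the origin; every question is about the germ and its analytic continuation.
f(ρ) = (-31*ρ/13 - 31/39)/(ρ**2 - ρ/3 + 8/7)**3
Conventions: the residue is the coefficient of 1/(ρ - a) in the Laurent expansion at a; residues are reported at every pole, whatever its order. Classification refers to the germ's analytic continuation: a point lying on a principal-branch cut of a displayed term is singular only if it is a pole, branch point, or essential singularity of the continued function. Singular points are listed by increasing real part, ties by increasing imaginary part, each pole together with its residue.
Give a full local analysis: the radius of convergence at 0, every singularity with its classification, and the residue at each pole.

Radius of convergence at 0: (2/7)*sqrt(14).
At (1/6) - ((1/42)*sqrt(1967))*i: a pole of order 3; residue -((1107351/288444533)*sqrt(1967))*i.
At (1/6) + ((1/42)*sqrt(1967))*i: a pole of order 3; residue ((1107351/288444533)*sqrt(1967))*i.

Denominator factor (ρ**2 - ρ/3 + 8/7)^3: discriminant -281/63, complex-conjugate roots (1/6) + ((1/42)*sqrt(1967))*i and (1/6) - ((1/42)*sqrt(1967))*i; poles of order 3, moduli (2/7)*sqrt(14) and (2/7)*sqrt(14).
The radius of convergence is the smallest modulus among the singular points: (2/7)*sqrt(14).
The factor ρ**2 - ρ/3 + 8/7 splits as (ρ - a)(ρ - a') with a = (1/6) - ((1/42)*sqrt(1967))*i, a' = (1/6) + ((1/42)*sqrt(1967))*i. At the order-3 pole a set g(ρ) = (ρ - a)^3*f(ρ) = [-31*ρ/13 - 31/39] / (ρ - a')^3.
Order-3 pole: residue = g''(a)/2; g''((1/6) - ((1/42)*sqrt(1967))*i) = -((2214702/288444533)*sqrt(1967))*i, so the residue is -((1107351/288444533)*sqrt(1967))*i.
The factor ρ**2 - ρ/3 + 8/7 splits as (ρ - a)(ρ - a') with a = (1/6) + ((1/42)*sqrt(1967))*i, a' = (1/6) - ((1/42)*sqrt(1967))*i. At the order-3 pole a set g(ρ) = (ρ - a)^3*f(ρ) = [-31*ρ/13 - 31/39] / (ρ - a')^3.
Order-3 pole: residue = g''(a)/2; g''((1/6) + ((1/42)*sqrt(1967))*i) = ((2214702/288444533)*sqrt(1967))*i, so the residue is ((1107351/288444533)*sqrt(1967))*i.
List the singular points by increasing real part (a conjugate pair: the negative imaginary part first).


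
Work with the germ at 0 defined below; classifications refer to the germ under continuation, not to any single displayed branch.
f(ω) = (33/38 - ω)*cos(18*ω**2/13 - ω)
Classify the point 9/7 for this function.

There is no denominator, hence no pole anywhere.
The factor cos(18*ω**2/13 - ω) is entire.
So the germ continues analytically to 9/7.

The point is a regular point.


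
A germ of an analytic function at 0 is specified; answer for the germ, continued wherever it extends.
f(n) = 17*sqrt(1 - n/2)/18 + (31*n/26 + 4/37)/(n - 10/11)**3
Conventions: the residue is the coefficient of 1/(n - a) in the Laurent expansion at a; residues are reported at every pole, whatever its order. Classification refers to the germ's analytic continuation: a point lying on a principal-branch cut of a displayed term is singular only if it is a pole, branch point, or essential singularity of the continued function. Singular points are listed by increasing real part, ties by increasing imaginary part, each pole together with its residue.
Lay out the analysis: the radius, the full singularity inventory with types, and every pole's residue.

Radius of convergence at 0: 10/11.
At 10/11: a pole of order 3; residue 0.
At 2: an algebraic (square-root) branch point.

Denominator factor (n - 10/11)^3: pole of order 3 at 10/11, modulus 10/11.
Branch term (17/18)*sqrt(1 - n/(2)): its argument vanishes at n = 2, a square-root branch point, modulus 2.
The radius of convergence is the smallest modulus among the singular points: 10/11.
The branch term is analytic at 10/11 and contributes nothing to the residue; only the rational part matters.
At the order-3 pole 10/11 set g(n) = (n - (10/11))^3*(rational part) = 31*n/26 + 4/37.
Order-3 pole: residue = g''(a)/2; g''(10/11) = 0, so the residue is 0.
List the singular points by increasing real part (a conjugate pair: the negative imaginary part first).


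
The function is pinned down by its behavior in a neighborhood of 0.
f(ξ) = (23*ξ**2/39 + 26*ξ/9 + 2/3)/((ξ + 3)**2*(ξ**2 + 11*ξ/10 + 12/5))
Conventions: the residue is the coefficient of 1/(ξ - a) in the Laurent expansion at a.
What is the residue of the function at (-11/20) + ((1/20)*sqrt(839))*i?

The factor ξ**2 + 11*ξ/10 + 12/5 splits as (ξ - a)(ξ - a') with a = (-11/20) + ((1/20)*sqrt(839))*i, a' = (-11/20) - ((1/20)*sqrt(839))*i. At the order-1 pole a set g(ξ) = (ξ - a)*f(ξ) = [(23*ξ**2/39 + 26*ξ/9 + 2/3)/(ξ + 3)**2] / (ξ - a').
Simple pole: residue = g(a) at a = (-11/20) + ((1/20)*sqrt(839))*i, which is (11995/85293) - ((198755/71560827)*sqrt(839))*i.

The residue is (11995/85293) - ((198755/71560827)*sqrt(839))*i.


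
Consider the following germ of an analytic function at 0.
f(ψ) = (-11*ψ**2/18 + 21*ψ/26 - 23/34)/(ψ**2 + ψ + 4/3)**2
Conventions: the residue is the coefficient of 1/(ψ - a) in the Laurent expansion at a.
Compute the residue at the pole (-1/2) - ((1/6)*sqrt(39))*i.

The factor ψ**2 + ψ + 4/3 splits as (ψ - a)(ψ - a') with a = (-1/2) - ((1/6)*sqrt(39))*i, a' = (-1/2) + ((1/6)*sqrt(39))*i. At the order-2 pole a set g(ψ) = (ψ - a)^2*f(ψ) = [-11*ψ**2/18 + 21*ψ/26 - 23/34] / (ψ - a')^2.
Order-2 pole: residue = g'(a); g'((-1/2) - ((1/6)*sqrt(39))*i) = -((45233/672282)*sqrt(39))*i, so the residue is -((45233/672282)*sqrt(39))*i.

The residue is -((45233/672282)*sqrt(39))*i.


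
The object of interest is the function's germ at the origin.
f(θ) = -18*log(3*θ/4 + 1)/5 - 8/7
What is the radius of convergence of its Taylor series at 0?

Branch term (-18/5)*log(1 - θ/(-4/3)): its argument vanishes at θ = -4/3, a logarithmic branch point, modulus 4/3.
The radius of convergence is the smallest modulus among the singular points: 4/3.

The radius of convergence is 4/3.


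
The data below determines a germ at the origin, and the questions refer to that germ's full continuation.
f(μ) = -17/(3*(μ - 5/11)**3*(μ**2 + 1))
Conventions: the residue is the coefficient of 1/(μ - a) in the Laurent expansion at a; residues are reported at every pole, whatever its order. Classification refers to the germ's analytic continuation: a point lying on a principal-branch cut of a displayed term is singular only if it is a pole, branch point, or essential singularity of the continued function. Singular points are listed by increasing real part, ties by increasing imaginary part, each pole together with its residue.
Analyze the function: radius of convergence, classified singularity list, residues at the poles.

Radius of convergence at 0: 5/11.
At -(1)*i: a pole of order 1; residue (-5724631/9336408) - (19119815/9336408)*i.
At (1)*i: a pole of order 1; residue (-5724631/9336408) + (19119815/9336408)*i.
At 5/11: a pole of order 3; residue 5724631/4668204.

Denominator factor (μ**2 + 1): discriminant -4, complex-conjugate roots (1)*i and -(1)*i; poles of order 1, moduli 1 and 1.
Denominator factor (μ - 5/11)^3: pole of order 3 at 5/11, modulus 5/11.
The radius of convergence is the smallest modulus among the singular points: 5/11.
The factor μ**2 + 1 splits as (μ - a)(μ - a') with a = -(1)*i, a' = (1)*i. At the order-1 pole a set g(μ) = (μ - a)*f(μ) = [-17/(3*(μ - 5/11)**3)] / (μ - a').
Simple pole: residue = g(a) at a = -(1)*i, which is (-5724631/9336408) - (19119815/9336408)*i.
The factor μ**2 + 1 splits as (μ - a)(μ - a') with a = (1)*i, a' = -(1)*i. At the order-1 pole a set g(μ) = (μ - a)*f(μ) = [-17/(3*(μ - 5/11)**3)] / (μ - a').
Simple pole: residue = g(a) at a = (1)*i, which is (-5724631/9336408) + (19119815/9336408)*i.
At the order-3 pole 5/11 set g(μ) = (μ - (5/11))^3*f(μ) = -17/(3*(μ**2 + 1)).
Order-3 pole: residue = g''(a)/2; g''(5/11) = 5724631/2334102, so the residue is 5724631/4668204.
List the singular points by increasing real part (a conjugate pair: the negative imaginary part first).


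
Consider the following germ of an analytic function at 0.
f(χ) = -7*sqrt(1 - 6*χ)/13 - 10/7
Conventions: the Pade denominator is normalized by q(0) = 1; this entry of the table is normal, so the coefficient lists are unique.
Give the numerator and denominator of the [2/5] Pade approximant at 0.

Taylor coefficients needed (expand at 0): a_0 = -179/91, a_1 = 21/13, a_2 = 63/26, a_3 = 189/26, a_4 = 2835/104, a_5 = 11907/104, a_6 = 107163/208, a_7 = 505197/208.
Write the denominator as Q(χ) = 1 + q1*χ + q2*χ^2 + q3*χ^3 + q4*χ^4 + q5*χ^5. Requiring Q*f - P = O(χ^8) with deg P <= 2 kills the coefficients of χ^3..χ^7 in Q*f:
  χ^3: a_3 + q1*a_2 + q2*a_1 + q3*a_0 = 0, i.e. 189/26 + (63/26)*q1 + (21/13)*q2 + (-179/91)*q3 = 0.
  χ^4: a_4 + q1*a_3 + q2*a_2 + q3*a_1 + q4*a_0 = 0, i.e. 2835/104 + (189/26)*q1 + (63/26)*q2 + (21/13)*q3 + (-179/91)*q4 = 0.
  χ^5: a_5 + q1*a_4 + q2*a_3 + q3*a_2 + q4*a_1 + q5*a_0 = 0, i.e. 11907/104 + (2835/104)*q1 + (189/26)*q2 + (63/26)*q3 + (21/13)*q4 + (-179/91)*q5 = 0.
  χ^6: a_6 + q1*a_5 + q2*a_4 + q3*a_3 + q4*a_2 + q5*a_1 = 0, i.e. 107163/208 + (11907/104)*q1 + (2835/104)*q2 + (189/26)*q3 + (63/26)*q4 + (21/13)*q5 = 0.
  χ^7: a_7 + q1*a_6 + q2*a_5 + q3*a_4 + q4*a_3 + q5*a_2 = 0, i.e. 505197/208 + (107163/208)*q1 + (11907/104)*q2 + (2835/104)*q3 + (189/26)*q4 + (63/26)*q5 = 0.
Solving this linear system: q1 = -270036855/38254531, q2 = 52907940/5464933, q3 = 16124913/5464933, q4 = 92716407/43719464, q5 = 67065327/43719464.
The numerator is Q*f truncated at degree 2: P0 = a_0 = -179/91; P1 = a_1 + q1*a_0 = 53960013102/3481162321; P2 = a_2 + q1*a_1 + q2*a_0 = -27872554977/994617806.

The Pade approximant has numerator coefficients [-179/91, 53960013102/3481162321, -27872554977/994617806]; denominator coefficients [1, -270036855/38254531, 52907940/5464933, 16124913/5464933, 92716407/43719464, 67065327/43719464].


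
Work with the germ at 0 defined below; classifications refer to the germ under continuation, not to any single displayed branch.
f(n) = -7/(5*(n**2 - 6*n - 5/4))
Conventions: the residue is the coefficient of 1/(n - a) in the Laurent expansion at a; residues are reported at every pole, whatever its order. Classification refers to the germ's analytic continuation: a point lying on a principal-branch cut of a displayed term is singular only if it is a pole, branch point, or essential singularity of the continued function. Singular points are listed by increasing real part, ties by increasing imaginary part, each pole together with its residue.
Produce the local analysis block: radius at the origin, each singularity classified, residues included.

Radius of convergence at 0: -3 + (1/2)*sqrt(41).
At 3 - (1/2)*sqrt(41): a pole of order 1; residue (7/205)*sqrt(41).
At 3 + (1/2)*sqrt(41): a pole of order 1; residue -(7/205)*sqrt(41).

Denominator factor (n**2 - 6*n - 5/4): discriminant 41, real irrational roots 3 + (1/2)*sqrt(41) and 3 - (1/2)*sqrt(41); poles of order 1, moduli 3 + (1/2)*sqrt(41) and -3 + (1/2)*sqrt(41).
The radius of convergence is the smallest modulus among the singular points: -3 + (1/2)*sqrt(41).
The factor n**2 - 6*n - 5/4 splits as (n - a)(n - a') with a = 3 - (1/2)*sqrt(41), a' = 3 + (1/2)*sqrt(41). At the order-1 pole a set g(n) = (n - a)*f(n) = [-7/5] / (n - a').
Simple pole: residue = g(a) at a = 3 - (1/2)*sqrt(41), which is (7/205)*sqrt(41).
The factor n**2 - 6*n - 5/4 splits as (n - a)(n - a') with a = 3 + (1/2)*sqrt(41), a' = 3 - (1/2)*sqrt(41). At the order-1 pole a set g(n) = (n - a)*f(n) = [-7/5] / (n - a').
Simple pole: residue = g(a) at a = 3 + (1/2)*sqrt(41), which is -(7/205)*sqrt(41).
List the singular points by increasing real part (a conjugate pair: the negative imaginary part first).


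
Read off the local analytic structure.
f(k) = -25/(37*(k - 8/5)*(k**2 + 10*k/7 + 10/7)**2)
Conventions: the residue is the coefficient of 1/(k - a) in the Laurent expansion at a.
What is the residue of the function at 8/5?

The residue is -765625/44607348.

At the order-1 pole 8/5 set g(k) = (k - (8/5))*f(k) = -25/(37*(k**2 + 10*k/7 + 10/7)**2).
Simple pole: residue = g(a) at a = 8/5, which is -765625/44607348.


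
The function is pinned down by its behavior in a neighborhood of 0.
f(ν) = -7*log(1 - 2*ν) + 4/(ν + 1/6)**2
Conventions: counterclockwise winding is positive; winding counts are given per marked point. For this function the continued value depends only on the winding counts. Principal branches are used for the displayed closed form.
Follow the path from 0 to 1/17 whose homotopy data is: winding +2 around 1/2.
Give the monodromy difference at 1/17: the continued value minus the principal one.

The rational part is single-valued and drops out of the difference; each branch term changes only by its own monodromy.
(-7)*log(1 - ν/(1/2)): each positive loop around 1/2 adds 2*pi*i to the log, so winding +2 contributes (-7)*(2)*2*pi*i = -(28)*pi*i.
Summing the contributions at ν = 1/17 gives -(28)*pi*i.

Continued minus principal equals -(28)*pi*i.


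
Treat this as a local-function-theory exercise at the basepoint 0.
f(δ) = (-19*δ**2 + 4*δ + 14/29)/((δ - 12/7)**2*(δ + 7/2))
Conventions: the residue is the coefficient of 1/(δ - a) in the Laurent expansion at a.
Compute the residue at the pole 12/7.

The residue is -1536496/154541.

At the order-2 pole 12/7 set g(δ) = (δ - (12/7))^2*f(δ) = (-19*δ**2 + 4*δ + 14/29)/(δ + 7/2).
Order-2 pole: residue = g'(a); g'(12/7) = -1536496/154541, so the residue is -1536496/154541.


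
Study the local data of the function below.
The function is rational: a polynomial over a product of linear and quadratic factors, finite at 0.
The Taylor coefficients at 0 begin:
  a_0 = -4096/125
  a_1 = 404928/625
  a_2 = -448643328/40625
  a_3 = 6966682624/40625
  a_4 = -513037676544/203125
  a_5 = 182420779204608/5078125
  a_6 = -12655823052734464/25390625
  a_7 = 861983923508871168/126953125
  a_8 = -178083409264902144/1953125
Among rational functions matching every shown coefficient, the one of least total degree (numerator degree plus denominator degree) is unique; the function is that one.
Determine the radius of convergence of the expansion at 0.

No rational of total degree below 7 reproduces all 9 coefficients; solving the [2/5] Pade equations on them gives f(ε) = (-10*ε**2/13 + 13*ε/16 + 4/9)/((ε - 5/4)**3*(ε + 1/12)**2), whose expansion matches every shown term.
Denominator factor (ε + 1/12)^2: pole of order 2 at -1/12, modulus 1/12.
Denominator factor (ε - 5/4)^3: pole of order 3 at 5/4, modulus 5/4.
The radius of convergence is the smallest modulus among the singular points: 1/12.

The radius of convergence is 1/12.


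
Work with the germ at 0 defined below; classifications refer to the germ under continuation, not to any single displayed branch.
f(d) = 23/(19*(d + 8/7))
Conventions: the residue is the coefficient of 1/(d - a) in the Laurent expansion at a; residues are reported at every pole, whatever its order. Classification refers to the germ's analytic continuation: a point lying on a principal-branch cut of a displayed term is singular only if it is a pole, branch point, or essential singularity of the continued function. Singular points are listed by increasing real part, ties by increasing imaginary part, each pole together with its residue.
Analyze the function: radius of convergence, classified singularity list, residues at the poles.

Denominator factor (d + 8/7): pole of order 1 at -8/7, modulus 8/7.
The radius of convergence is the smallest modulus among the singular points: 8/7.
At the order-1 pole -8/7 set g(d) = (d - (-8/7))*f(d) = 23/19.
Simple pole: residue = g(a) at a = -8/7, which is 23/19.

Radius of convergence at 0: 8/7.
At -8/7: a pole of order 1; residue 23/19.


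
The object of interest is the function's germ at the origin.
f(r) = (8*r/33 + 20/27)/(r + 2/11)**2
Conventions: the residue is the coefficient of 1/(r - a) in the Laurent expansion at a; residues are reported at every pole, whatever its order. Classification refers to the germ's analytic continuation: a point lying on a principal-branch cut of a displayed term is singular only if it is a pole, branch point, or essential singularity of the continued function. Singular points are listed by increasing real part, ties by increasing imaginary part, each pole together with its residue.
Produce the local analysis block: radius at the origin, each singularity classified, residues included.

Denominator factor (r + 2/11)^2: pole of order 2 at -2/11, modulus 2/11.
The radius of convergence is the smallest modulus among the singular points: 2/11.
At the order-2 pole -2/11 set g(r) = (r - (-2/11))^2*f(r) = 8*r/33 + 20/27.
Order-2 pole: residue = g'(a); g'(-2/11) = 8/33, so the residue is 8/33.

Radius of convergence at 0: 2/11.
At -2/11: a pole of order 2; residue 8/33.


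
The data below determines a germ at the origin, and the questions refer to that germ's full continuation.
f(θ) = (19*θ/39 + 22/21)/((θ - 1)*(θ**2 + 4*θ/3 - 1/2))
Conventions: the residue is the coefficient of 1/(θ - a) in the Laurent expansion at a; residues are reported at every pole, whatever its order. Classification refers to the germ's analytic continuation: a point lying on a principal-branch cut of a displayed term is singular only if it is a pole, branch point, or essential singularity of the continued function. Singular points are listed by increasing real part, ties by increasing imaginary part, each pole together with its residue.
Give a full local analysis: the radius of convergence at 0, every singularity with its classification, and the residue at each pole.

Radius of convergence at 0: -2/3 + (1/6)*sqrt(34).
At -2/3 - (1/6)*sqrt(34): a pole of order 1; residue -419/1001 + (2727/34034)*sqrt(34).
At -2/3 + (1/6)*sqrt(34): a pole of order 1; residue -419/1001 - (2727/34034)*sqrt(34).
At 1: a pole of order 1; residue 838/1001.


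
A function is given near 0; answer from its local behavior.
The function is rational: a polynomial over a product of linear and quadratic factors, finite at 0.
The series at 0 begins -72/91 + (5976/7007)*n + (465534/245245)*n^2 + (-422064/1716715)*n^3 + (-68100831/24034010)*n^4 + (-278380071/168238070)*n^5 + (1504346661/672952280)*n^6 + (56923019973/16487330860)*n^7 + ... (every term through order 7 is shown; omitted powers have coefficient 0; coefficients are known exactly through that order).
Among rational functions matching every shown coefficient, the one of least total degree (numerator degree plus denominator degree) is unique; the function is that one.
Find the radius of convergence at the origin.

The radius of convergence is (1/6)*sqrt(42).


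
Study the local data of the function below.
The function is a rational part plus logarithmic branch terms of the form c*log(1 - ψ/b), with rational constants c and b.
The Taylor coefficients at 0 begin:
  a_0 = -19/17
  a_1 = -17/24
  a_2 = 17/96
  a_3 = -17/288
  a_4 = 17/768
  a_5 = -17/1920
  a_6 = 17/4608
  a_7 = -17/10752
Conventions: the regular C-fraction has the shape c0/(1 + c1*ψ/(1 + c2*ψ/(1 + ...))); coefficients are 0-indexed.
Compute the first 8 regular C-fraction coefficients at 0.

Taylor coefficients (read off): a_0 = -19/17, a_1 = -17/24, a_2 = 17/96, a_3 = -17/288, a_4 = 17/768, a_5 = -17/1920, a_6 = 17/4608, a_7 = -17/10752.
c0 = a_0 = -19/17. Peel one level at a time: if S = 1 + c*ψ/S' with S'(0) = 1, then c is the ψ-coefficient of S and S' = c*ψ/(S - 1).
S_1 = c0/f = 1 + (-289/456)*ψ + (116467/207936)*ψ^2 + ...; c1 = -289/456.
S_2 = c1*ψ/(S_1 - 1) = 1 + (403/456)*ψ + (-1/48)*ψ^2 + ...; c2 = 403/456.
S_3 = c2*ψ/(S_2 - 1) = 1 + (19/806)*ψ + (-6935/1299272)*ψ^2 + ...; c3 = 19/806.
S_4 = c3*ψ/(S_3 - 1) = 1 + (365/1612)*ψ + (-1/60)*ψ^2 + ...; c4 = 365/1612.
S_5 = c4*ψ/(S_4 - 1) = 1 + (403/5475)*ψ + (-1556789/119902500)*ψ^2 + ...; c5 = 403/5475.
S_6 = c5*ψ/(S_5 - 1) = 1 + (3863/21900)*ψ + (-9/560)*ψ^2 + ...; c6 = 3863/21900.
S_7 = c6*ψ/(S_6 - 1) = 1 + (9855/108164)*ψ + ...; c7 = 9855/108164.

The regular C-fraction coefficients are [-19/17, -289/456, 403/456, 19/806, 365/1612, 403/5475, 3863/21900, 9855/108164].


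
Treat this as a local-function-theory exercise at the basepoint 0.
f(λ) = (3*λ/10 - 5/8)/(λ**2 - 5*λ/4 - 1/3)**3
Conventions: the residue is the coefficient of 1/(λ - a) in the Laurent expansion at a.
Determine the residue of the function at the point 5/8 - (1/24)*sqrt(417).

The factor λ**2 - 5*λ/4 - 1/3 splits as (λ - a)(λ - a') with a = 5/8 - (1/24)*sqrt(417), a' = 5/8 + (1/24)*sqrt(417). At the order-3 pole a set g(λ) = (λ - a)^3*f(λ) = [3*λ/10 - 5/8] / (λ - a')^3.
Order-3 pole: residue = g''(a)/2; g''(5/8 - (1/24)*sqrt(417)) = (48384/2685619)*sqrt(417), so the residue is (24192/2685619)*sqrt(417).

The residue is (24192/2685619)*sqrt(417).


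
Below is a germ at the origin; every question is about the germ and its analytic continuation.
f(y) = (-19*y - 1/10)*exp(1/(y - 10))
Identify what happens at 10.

The exponent 1/(y - (10)) has a pole at 10, so exp(1/(y - (10))) takes every nonzero value near it: an essential singularity (not a pole of any order).

The point is an essential singularity.


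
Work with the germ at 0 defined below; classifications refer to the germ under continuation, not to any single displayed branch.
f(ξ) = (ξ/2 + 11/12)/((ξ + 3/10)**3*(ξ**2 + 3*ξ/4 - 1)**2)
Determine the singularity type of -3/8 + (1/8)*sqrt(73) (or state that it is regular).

The denominator factor ξ**2 + 3*ξ/4 - 1 vanishes at -3/8 + (1/8)*sqrt(73) and appears to the power 2; the numerator there equals 35/48 + (1/16)*sqrt(73), nonzero, and no other factor vanishes.
Hence a pole whose order is the multiplicity, 2.

The point is a pole of order 2.


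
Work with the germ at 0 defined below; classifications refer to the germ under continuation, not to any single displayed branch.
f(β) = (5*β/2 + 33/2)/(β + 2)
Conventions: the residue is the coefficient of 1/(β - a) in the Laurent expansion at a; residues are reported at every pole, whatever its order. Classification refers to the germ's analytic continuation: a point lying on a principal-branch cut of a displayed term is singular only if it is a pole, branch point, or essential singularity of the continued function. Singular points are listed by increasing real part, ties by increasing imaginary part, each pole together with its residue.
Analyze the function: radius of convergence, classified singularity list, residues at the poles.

Denominator factor (β + 2): pole of order 1 at -2, modulus 2.
The radius of convergence is the smallest modulus among the singular points: 2.
At the order-1 pole -2 set g(β) = (β - (-2))*f(β) = 5*β/2 + 33/2.
Simple pole: residue = g(a) at a = -2, which is 23/2.

Radius of convergence at 0: 2.
At -2: a pole of order 1; residue 23/2.


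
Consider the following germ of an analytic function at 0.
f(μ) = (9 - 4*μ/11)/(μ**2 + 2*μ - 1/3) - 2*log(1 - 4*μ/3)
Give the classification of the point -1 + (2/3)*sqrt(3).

The denominator factor μ**2 + 2*μ - 1/3 vanishes at -1 + (2/3)*sqrt(3) and appears to the power 1; the numerator there equals 103/11 - (8/33)*sqrt(3), nonzero, and no other factor vanishes.
The branch terms are analytic at this point.
Hence a pole whose order is the multiplicity, 1.

The point is a pole of order 1.


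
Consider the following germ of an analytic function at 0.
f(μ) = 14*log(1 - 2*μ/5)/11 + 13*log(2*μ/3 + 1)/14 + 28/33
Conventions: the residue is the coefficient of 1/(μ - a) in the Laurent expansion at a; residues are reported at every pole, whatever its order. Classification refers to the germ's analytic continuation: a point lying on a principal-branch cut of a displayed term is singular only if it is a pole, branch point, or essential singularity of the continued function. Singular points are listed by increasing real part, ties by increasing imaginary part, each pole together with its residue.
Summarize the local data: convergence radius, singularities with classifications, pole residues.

Radius of convergence at 0: 3/2.
At -3/2: a logarithmic branch point.
At 5/2: a logarithmic branch point.

Branch term (14/11)*log(1 - μ/(5/2)): its argument vanishes at μ = 5/2, a logarithmic branch point, modulus 5/2.
Branch term (13/14)*log(1 - μ/(-3/2)): its argument vanishes at μ = -3/2, a logarithmic branch point, modulus 3/2.
The radius of convergence is the smallest modulus among the singular points: 3/2.
List the singular points by increasing real part (a conjugate pair: the negative imaginary part first).


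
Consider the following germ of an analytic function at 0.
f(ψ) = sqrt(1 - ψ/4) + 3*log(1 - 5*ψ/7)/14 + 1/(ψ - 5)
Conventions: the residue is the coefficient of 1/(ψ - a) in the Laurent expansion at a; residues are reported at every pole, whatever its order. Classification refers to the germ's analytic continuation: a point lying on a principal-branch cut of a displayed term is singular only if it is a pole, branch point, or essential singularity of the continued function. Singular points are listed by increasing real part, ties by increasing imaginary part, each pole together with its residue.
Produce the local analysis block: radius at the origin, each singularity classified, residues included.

Radius of convergence at 0: 7/5.
At 7/5: a logarithmic branch point.
At 4: an algebraic (square-root) branch point.
At 5: a pole of order 1; residue 1.

Denominator factor (ψ - 5): pole of order 1 at 5, modulus 5.
Branch term (1)*sqrt(1 - ψ/(4)): its argument vanishes at ψ = 4, a square-root branch point, modulus 4.
Branch term (3/14)*log(1 - ψ/(7/5)): its argument vanishes at ψ = 7/5, a logarithmic branch point, modulus 7/5.
The radius of convergence is the smallest modulus among the singular points: 7/5.
The branch terms are analytic at 5 and contribute nothing to the residue; only the rational part matters.
At the order-1 pole 5 set g(ψ) = (ψ - (5))*(rational part) = 1.
Simple pole: residue = g(a) at a = 5, which is 1.
List the singular points by increasing real part (a conjugate pair: the negative imaginary part first).


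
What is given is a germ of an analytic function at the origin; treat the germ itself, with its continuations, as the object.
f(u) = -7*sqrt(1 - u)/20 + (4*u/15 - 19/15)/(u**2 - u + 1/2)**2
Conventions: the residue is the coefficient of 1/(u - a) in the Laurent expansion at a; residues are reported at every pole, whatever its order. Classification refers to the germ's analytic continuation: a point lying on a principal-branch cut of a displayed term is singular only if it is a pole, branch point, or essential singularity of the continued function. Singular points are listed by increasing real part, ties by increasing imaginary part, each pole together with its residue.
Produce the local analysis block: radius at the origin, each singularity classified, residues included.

Radius of convergence at 0: (1/2)*sqrt(2).
At (1/2) - (1/2)*i: a pole of order 2; residue -(34/15)*i.
At (1/2) + (1/2)*i: a pole of order 2; residue (34/15)*i.
At 1: an algebraic (square-root) branch point.

Denominator factor (u**2 - u + 1/2)^2: discriminant -1, complex-conjugate roots (1/2) + (1/2)*i and (1/2) - (1/2)*i; poles of order 2, moduli (1/2)*sqrt(2) and (1/2)*sqrt(2).
Branch term (-7/20)*sqrt(1 - u/(1)): its argument vanishes at u = 1, a square-root branch point, modulus 1.
The radius of convergence is the smallest modulus among the singular points: (1/2)*sqrt(2).
The branch term is analytic at (1/2) - (1/2)*i and contributes nothing to the residue; only the rational part matters.
The factor u**2 - u + 1/2 splits as (u - a)(u - a') with a = (1/2) - (1/2)*i, a' = (1/2) + (1/2)*i. At the order-2 pole a set g(u) = (u - a)^2*(rational part) = [4*u/15 - 19/15] / (u - a')^2.
Order-2 pole: residue = g'(a); g'((1/2) - (1/2)*i) = -(34/15)*i, so the residue is -(34/15)*i.
The branch term is analytic at (1/2) + (1/2)*i and contributes nothing to the residue; only the rational part matters.
The factor u**2 - u + 1/2 splits as (u - a)(u - a') with a = (1/2) + (1/2)*i, a' = (1/2) - (1/2)*i. At the order-2 pole a set g(u) = (u - a)^2*(rational part) = [4*u/15 - 19/15] / (u - a')^2.
Order-2 pole: residue = g'(a); g'((1/2) + (1/2)*i) = (34/15)*i, so the residue is (34/15)*i.
List the singular points by increasing real part (a conjugate pair: the negative imaginary part first).
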